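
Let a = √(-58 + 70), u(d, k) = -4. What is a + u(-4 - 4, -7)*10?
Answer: -40 + 2*√3 ≈ -36.536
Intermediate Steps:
a = 2*√3 (a = √12 = 2*√3 ≈ 3.4641)
a + u(-4 - 4, -7)*10 = 2*√3 - 4*10 = 2*√3 - 40 = -40 + 2*√3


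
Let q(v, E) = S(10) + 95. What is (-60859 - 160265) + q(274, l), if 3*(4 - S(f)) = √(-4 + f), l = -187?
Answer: -221025 - √6/3 ≈ -2.2103e+5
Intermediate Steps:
S(f) = 4 - √(-4 + f)/3
q(v, E) = 99 - √6/3 (q(v, E) = (4 - √(-4 + 10)/3) + 95 = (4 - √6/3) + 95 = 99 - √6/3)
(-60859 - 160265) + q(274, l) = (-60859 - 160265) + (99 - √6/3) = -221124 + (99 - √6/3) = -221025 - √6/3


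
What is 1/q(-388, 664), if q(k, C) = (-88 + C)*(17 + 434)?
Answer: 1/259776 ≈ 3.8495e-6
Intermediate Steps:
q(k, C) = -39688 + 451*C (q(k, C) = (-88 + C)*451 = -39688 + 451*C)
1/q(-388, 664) = 1/(-39688 + 451*664) = 1/(-39688 + 299464) = 1/259776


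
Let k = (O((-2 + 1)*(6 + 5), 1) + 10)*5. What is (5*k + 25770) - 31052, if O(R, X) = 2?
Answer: -4982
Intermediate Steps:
k = 60 (k = (2 + 10)*5 = 12*5 = 60)
(5*k + 25770) - 31052 = (5*60 + 25770) - 31052 = (300 + 25770) - 31052 = 26070 - 31052 = -4982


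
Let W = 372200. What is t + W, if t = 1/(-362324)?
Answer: 134856992799/362324 ≈ 3.7220e+5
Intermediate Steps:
t = -1/362324 ≈ -2.7600e-6
t + W = -1/362324 + 372200 = 134856992799/362324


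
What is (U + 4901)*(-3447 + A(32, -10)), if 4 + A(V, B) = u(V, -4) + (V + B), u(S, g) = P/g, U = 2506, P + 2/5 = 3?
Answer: -508068351/20 ≈ -2.5403e+7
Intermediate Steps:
P = 13/5 (P = -⅖ + 3 = 13/5 ≈ 2.6000)
u(S, g) = 13/(5*g)
A(V, B) = -93/20 + B + V (A(V, B) = -4 + ((13/5)/(-4) + (V + B)) = -4 + ((13/5)*(-¼) + (B + V)) = -4 + (-13/20 + (B + V)) = -4 + (-13/20 + B + V) = -93/20 + B + V)
(U + 4901)*(-3447 + A(32, -10)) = (2506 + 4901)*(-3447 + (-93/20 - 10 + 32)) = 7407*(-3447 + 347/20) = 7407*(-68593/20) = -508068351/20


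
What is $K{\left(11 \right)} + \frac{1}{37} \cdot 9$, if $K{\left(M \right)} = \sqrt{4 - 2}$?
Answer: $\frac{9}{37} + \sqrt{2} \approx 1.6575$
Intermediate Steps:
$K{\left(M \right)} = \sqrt{2}$
$K{\left(11 \right)} + \frac{1}{37} \cdot 9 = \sqrt{2} + \frac{1}{37} \cdot 9 = \sqrt{2} + \frac{9}{37} = \frac{9}{37} + \sqrt{2}$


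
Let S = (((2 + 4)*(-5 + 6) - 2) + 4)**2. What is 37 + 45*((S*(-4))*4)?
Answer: -46043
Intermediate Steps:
S = 64 (S = ((6*1 - 2) + 4)**2 = ((6 - 2) + 4)**2 = (4 + 4)**2 = 8**2 = 64)
37 + 45*((S*(-4))*4) = 37 + 45*((64*(-4))*4) = 37 + 45*(-256*4) = 37 + 45*(-1024) = 37 - 46080 = -46043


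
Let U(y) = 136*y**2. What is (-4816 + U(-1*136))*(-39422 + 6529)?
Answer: -82582481520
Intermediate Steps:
(-4816 + U(-1*136))*(-39422 + 6529) = (-4816 + 136*(-1*136)**2)*(-39422 + 6529) = (-4816 + 136*(-136)**2)*(-32893) = (-4816 + 136*18496)*(-32893) = (-4816 + 2515456)*(-32893) = 2510640*(-32893) = -82582481520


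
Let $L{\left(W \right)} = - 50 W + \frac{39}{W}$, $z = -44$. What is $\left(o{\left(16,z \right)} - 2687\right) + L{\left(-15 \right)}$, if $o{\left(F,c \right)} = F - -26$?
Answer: $- \frac{9488}{5} \approx -1897.6$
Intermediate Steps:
$o{\left(F,c \right)} = 26 + F$ ($o{\left(F,c \right)} = F + 26 = 26 + F$)
$\left(o{\left(16,z \right)} - 2687\right) + L{\left(-15 \right)} = \left(\left(26 + 16\right) - 2687\right) + \left(\left(-50\right) \left(-15\right) + \frac{39}{-15}\right) = \left(42 - 2687\right) + \left(750 + 39 \left(- \frac{1}{15}\right)\right) = -2645 + \left(750 - \frac{13}{5}\right) = -2645 + \frac{3737}{5} = - \frac{9488}{5}$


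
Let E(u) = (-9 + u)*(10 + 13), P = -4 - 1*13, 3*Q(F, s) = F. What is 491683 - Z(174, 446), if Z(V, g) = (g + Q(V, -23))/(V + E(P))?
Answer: 26059262/53 ≈ 4.9168e+5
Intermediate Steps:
Q(F, s) = F/3
P = -17 (P = -4 - 13 = -17)
E(u) = -207 + 23*u (E(u) = (-9 + u)*23 = -207 + 23*u)
Z(V, g) = (g + V/3)/(-598 + V) (Z(V, g) = (g + V/3)/(V + (-207 + 23*(-17))) = (g + V/3)/(V + (-207 - 391)) = (g + V/3)/(V - 598) = (g + V/3)/(-598 + V))
491683 - Z(174, 446) = 491683 - (446 + (1/3)*174)/(-598 + 174) = 491683 - (446 + 58)/(-424) = 491683 - (-1)*504/424 = 491683 - 1*(-63/53) = 491683 + 63/53 = 26059262/53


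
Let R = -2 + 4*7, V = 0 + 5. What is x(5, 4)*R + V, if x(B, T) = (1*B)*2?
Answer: 265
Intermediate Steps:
x(B, T) = 2*B (x(B, T) = B*2 = 2*B)
V = 5
R = 26 (R = -2 + 28 = 26)
x(5, 4)*R + V = (2*5)*26 + 5 = 10*26 + 5 = 260 + 5 = 265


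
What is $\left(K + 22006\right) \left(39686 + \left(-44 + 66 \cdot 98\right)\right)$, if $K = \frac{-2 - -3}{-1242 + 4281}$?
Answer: $\frac{1027887731950}{1013} \approx 1.0147 \cdot 10^{9}$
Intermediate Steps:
$K = \frac{1}{3039}$ ($K = \frac{-2 + 3}{3039} = \frac{1}{3039} \cdot 1 = \frac{1}{3039} \approx 0.00032906$)
$\left(K + 22006\right) \left(39686 + \left(-44 + 66 \cdot 98\right)\right) = \left(\frac{1}{3039} + 22006\right) \left(39686 + \left(-44 + 66 \cdot 98\right)\right) = \frac{66876235 \left(39686 + \left(-44 + 6468\right)\right)}{3039} = \frac{66876235 \left(39686 + 6424\right)}{3039} = \frac{66876235}{3039} \cdot 46110 = \frac{1027887731950}{1013}$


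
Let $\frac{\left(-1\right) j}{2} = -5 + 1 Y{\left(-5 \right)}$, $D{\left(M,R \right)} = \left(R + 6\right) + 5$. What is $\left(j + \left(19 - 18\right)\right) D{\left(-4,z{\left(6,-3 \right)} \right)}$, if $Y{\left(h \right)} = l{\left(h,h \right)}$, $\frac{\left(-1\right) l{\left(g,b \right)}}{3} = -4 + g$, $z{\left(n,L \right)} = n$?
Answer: $-731$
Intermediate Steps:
$l{\left(g,b \right)} = 12 - 3 g$ ($l{\left(g,b \right)} = - 3 \left(-4 + g\right) = 12 - 3 g$)
$Y{\left(h \right)} = 12 - 3 h$
$D{\left(M,R \right)} = 11 + R$ ($D{\left(M,R \right)} = \left(6 + R\right) + 5 = 11 + R$)
$j = -44$ ($j = - 2 \left(-5 + 1 \left(12 - -15\right)\right) = - 2 \left(-5 + 1 \left(12 + 15\right)\right) = - 2 \left(-5 + 1 \cdot 27\right) = - 2 \left(-5 + 27\right) = \left(-2\right) 22 = -44$)
$\left(j + \left(19 - 18\right)\right) D{\left(-4,z{\left(6,-3 \right)} \right)} = \left(-44 + \left(19 - 18\right)\right) \left(11 + 6\right) = \left(-44 + 1\right) 17 = \left(-43\right) 17 = -731$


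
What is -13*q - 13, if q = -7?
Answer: 78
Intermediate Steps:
-13*q - 13 = -13*(-7) - 13 = 91 - 13 = 78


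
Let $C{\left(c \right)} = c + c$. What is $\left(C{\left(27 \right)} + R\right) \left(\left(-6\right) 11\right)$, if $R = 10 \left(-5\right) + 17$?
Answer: $-1386$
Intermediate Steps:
$R = -33$ ($R = -50 + 17 = -33$)
$C{\left(c \right)} = 2 c$
$\left(C{\left(27 \right)} + R\right) \left(\left(-6\right) 11\right) = \left(2 \cdot 27 - 33\right) \left(\left(-6\right) 11\right) = \left(54 - 33\right) \left(-66\right) = 21 \left(-66\right) = -1386$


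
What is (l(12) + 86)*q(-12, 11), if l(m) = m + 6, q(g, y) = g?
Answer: -1248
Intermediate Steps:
l(m) = 6 + m
(l(12) + 86)*q(-12, 11) = ((6 + 12) + 86)*(-12) = (18 + 86)*(-12) = 104*(-12) = -1248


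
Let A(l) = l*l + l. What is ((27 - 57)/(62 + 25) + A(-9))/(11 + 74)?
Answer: 2078/2465 ≈ 0.84300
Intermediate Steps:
A(l) = l + l² (A(l) = l² + l = l + l²)
((27 - 57)/(62 + 25) + A(-9))/(11 + 74) = ((27 - 57)/(62 + 25) - 9*(1 - 9))/(11 + 74) = (-30/87 - 9*(-8))/85 = (-30*1/87 + 72)*(1/85) = (-10/29 + 72)*(1/85) = (2078/29)*(1/85) = 2078/2465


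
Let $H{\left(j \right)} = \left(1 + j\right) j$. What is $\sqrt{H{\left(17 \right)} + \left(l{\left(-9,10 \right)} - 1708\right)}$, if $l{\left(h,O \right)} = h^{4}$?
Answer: $\sqrt{5159} \approx 71.826$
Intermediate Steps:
$H{\left(j \right)} = j \left(1 + j\right)$
$\sqrt{H{\left(17 \right)} + \left(l{\left(-9,10 \right)} - 1708\right)} = \sqrt{17 \left(1 + 17\right) + \left(\left(-9\right)^{4} - 1708\right)} = \sqrt{17 \cdot 18 + \left(6561 - 1708\right)} = \sqrt{306 + 4853} = \sqrt{5159}$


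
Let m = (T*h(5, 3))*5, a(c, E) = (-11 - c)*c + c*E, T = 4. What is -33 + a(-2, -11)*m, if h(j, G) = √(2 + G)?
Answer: -33 + 800*√5 ≈ 1755.9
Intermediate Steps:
a(c, E) = E*c + c*(-11 - c) (a(c, E) = c*(-11 - c) + E*c = E*c + c*(-11 - c))
m = 20*√5 (m = (4*√(2 + 3))*5 = (4*√5)*5 = 20*√5 ≈ 44.721)
-33 + a(-2, -11)*m = -33 + (-2*(-11 - 11 - 1*(-2)))*(20*√5) = -33 + (-2*(-11 - 11 + 2))*(20*√5) = -33 + (-2*(-20))*(20*√5) = -33 + 40*(20*√5) = -33 + 800*√5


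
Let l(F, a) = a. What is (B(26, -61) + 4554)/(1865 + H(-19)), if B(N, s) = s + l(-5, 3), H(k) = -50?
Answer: 4496/1815 ≈ 2.4771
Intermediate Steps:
B(N, s) = 3 + s (B(N, s) = s + 3 = 3 + s)
(B(26, -61) + 4554)/(1865 + H(-19)) = ((3 - 61) + 4554)/(1865 - 50) = (-58 + 4554)/1815 = 4496*(1/1815) = 4496/1815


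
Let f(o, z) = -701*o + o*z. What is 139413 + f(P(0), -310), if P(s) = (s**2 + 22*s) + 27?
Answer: 112116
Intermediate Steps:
P(s) = 27 + s**2 + 22*s
139413 + f(P(0), -310) = 139413 + (27 + 0**2 + 22*0)*(-701 - 310) = 139413 + (27 + 0 + 0)*(-1011) = 139413 + 27*(-1011) = 139413 - 27297 = 112116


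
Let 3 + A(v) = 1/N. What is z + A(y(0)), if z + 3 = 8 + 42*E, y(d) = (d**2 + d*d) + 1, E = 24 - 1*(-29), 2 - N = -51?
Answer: 118085/53 ≈ 2228.0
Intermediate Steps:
N = 53 (N = 2 - 1*(-51) = 2 + 51 = 53)
E = 53 (E = 24 + 29 = 53)
y(d) = 1 + 2*d**2 (y(d) = (d**2 + d**2) + 1 = 2*d**2 + 1 = 1 + 2*d**2)
z = 2231 (z = -3 + (8 + 42*53) = -3 + (8 + 2226) = -3 + 2234 = 2231)
A(v) = -158/53 (A(v) = -3 + 1/53 = -158/53)
z + A(y(0)) = 2231 - 158/53 = 118085/53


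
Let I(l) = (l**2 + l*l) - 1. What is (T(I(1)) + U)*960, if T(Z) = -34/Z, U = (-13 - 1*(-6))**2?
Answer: 14400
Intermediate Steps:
U = 49 (U = (-13 + 6)**2 = (-7)**2 = 49)
I(l) = -1 + 2*l**2 (I(l) = (l**2 + l**2) - 1 = 2*l**2 - 1 = -1 + 2*l**2)
(T(I(1)) + U)*960 = (-34/(-1 + 2*1**2) + 49)*960 = (-34/(-1 + 2*1) + 49)*960 = (-34/(-1 + 2) + 49)*960 = (-34/1 + 49)*960 = (-34*1 + 49)*960 = (-34 + 49)*960 = 15*960 = 14400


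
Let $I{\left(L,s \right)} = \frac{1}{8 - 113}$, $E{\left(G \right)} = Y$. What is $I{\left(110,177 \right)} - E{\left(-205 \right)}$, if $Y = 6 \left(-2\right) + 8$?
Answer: $\frac{419}{105} \approx 3.9905$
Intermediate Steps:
$Y = -4$ ($Y = -12 + 8 = -4$)
$E{\left(G \right)} = -4$
$I{\left(L,s \right)} = - \frac{1}{105}$ ($I{\left(L,s \right)} = \frac{1}{-105} = - \frac{1}{105}$)
$I{\left(110,177 \right)} - E{\left(-205 \right)} = - \frac{1}{105} - -4 = - \frac{1}{105} + 4 = \frac{419}{105}$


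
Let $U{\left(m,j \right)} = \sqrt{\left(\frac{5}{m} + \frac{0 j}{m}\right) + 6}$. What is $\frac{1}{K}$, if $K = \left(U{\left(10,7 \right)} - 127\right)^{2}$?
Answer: $\frac{4}{\left(254 - \sqrt{26}\right)^{2}} \approx 6.4566 \cdot 10^{-5}$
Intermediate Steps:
$U{\left(m,j \right)} = \sqrt{6 + \frac{5}{m}}$ ($U{\left(m,j \right)} = \sqrt{\left(\frac{5}{m} + \frac{0}{m}\right) + 6} = \sqrt{\left(\frac{5}{m} + 0\right) + 6} = \sqrt{\frac{5}{m} + 6} = \sqrt{6 + \frac{5}{m}}$)
$K = \left(-127 + \frac{\sqrt{26}}{2}\right)^{2}$ ($K = \left(\sqrt{6 + \frac{5}{10}} - 127\right)^{2} = \left(\sqrt{6 + 5 \cdot \frac{1}{10}} - 127\right)^{2} = \left(\sqrt{6 + \frac{1}{2}} - 127\right)^{2} = \left(\sqrt{\frac{13}{2}} - 127\right)^{2} = \left(\frac{\sqrt{26}}{2} - 127\right)^{2} = \left(-127 + \frac{\sqrt{26}}{2}\right)^{2} \approx 15488.0$)
$\frac{1}{K} = \frac{1}{\frac{1}{4} \left(254 - \sqrt{26}\right)^{2}} = \frac{4}{\left(254 - \sqrt{26}\right)^{2}}$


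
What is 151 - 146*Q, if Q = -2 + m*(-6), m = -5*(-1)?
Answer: 4823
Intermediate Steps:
m = 5
Q = -32 (Q = -2 + 5*(-6) = -2 - 30 = -32)
151 - 146*Q = 151 - 146*(-32) = 151 + 4672 = 4823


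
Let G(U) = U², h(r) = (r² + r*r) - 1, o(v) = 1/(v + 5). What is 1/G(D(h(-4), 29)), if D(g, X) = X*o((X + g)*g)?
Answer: 3478225/841 ≈ 4135.8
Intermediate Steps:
o(v) = 1/(5 + v)
h(r) = -1 + 2*r² (h(r) = (r² + r²) - 1 = 2*r² - 1 = -1 + 2*r²)
D(g, X) = X/(5 + g*(X + g)) (D(g, X) = X/(5 + (X + g)*g) = X/(5 + g*(X + g)))
1/G(D(h(-4), 29)) = 1/((29/(5 + (-1 + 2*(-4)²)*(29 + (-1 + 2*(-4)²))))²) = 1/((29/(5 + (-1 + 2*16)*(29 + (-1 + 2*16))))²) = 1/((29/(5 + (-1 + 32)*(29 + (-1 + 32))))²) = 1/((29/(5 + 31*(29 + 31)))²) = 1/((29/(5 + 31*60))²) = 1/((29/(5 + 1860))²) = 1/((29/1865)²) = 1/(841/3478225) = 3478225/841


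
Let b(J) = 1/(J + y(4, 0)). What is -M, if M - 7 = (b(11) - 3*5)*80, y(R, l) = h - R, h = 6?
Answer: 15429/13 ≈ 1186.8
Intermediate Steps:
y(R, l) = 6 - R
b(J) = 1/(2 + J) (b(J) = 1/(J + (6 - 1*4)) = 1/(J + (6 - 4)) = 1/(J + 2) = 1/(2 + J))
M = -15429/13 (M = 7 + (1/(2 + 11) - 3*5)*80 = 7 + (1/13 - 15)*80 = 7 - 194/13*80 = 7 - 15520/13 = -15429/13 ≈ -1186.8)
-M = -1*(-15429/13) = 15429/13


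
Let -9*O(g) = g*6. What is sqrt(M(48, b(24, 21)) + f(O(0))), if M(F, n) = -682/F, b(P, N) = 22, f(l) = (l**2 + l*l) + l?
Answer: I*sqrt(2046)/12 ≈ 3.7694*I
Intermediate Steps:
O(g) = -2*g/3 (O(g) = -g*6/9 = -2*g/3)
f(l) = l + 2*l**2 (f(l) = (l**2 + l**2) + l = 2*l**2 + l = l + 2*l**2)
sqrt(M(48, b(24, 21)) + f(O(0))) = sqrt(-682/48 + (-2/3*0)*(1 + 2*(-2/3*0))) = sqrt(-682*1/48 + 0*(1 + 2*0)) = sqrt(-341/24 + 0*(1 + 0)) = sqrt(-341/24 + 0*1) = sqrt(-341/24 + 0) = sqrt(-341/24) = I*sqrt(2046)/12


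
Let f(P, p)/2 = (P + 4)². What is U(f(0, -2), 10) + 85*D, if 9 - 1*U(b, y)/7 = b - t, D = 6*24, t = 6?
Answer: 12121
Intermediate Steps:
f(P, p) = 2*(4 + P)² (f(P, p) = 2*(P + 4)² = 2*(4 + P)²)
D = 144
U(b, y) = 105 - 7*b (U(b, y) = 63 - 7*(b - 1*6) = 63 - 7*(b - 6) = 63 - 7*(-6 + b) = 63 + (42 - 7*b) = 105 - 7*b)
U(f(0, -2), 10) + 85*D = (105 - 14*(4 + 0)²) + 85*144 = (105 - 14*4²) + 12240 = (105 - 14*16) + 12240 = (105 - 7*32) + 12240 = (105 - 224) + 12240 = -119 + 12240 = 12121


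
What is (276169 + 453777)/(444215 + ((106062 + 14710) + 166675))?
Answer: 364973/365831 ≈ 0.99765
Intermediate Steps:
(276169 + 453777)/(444215 + ((106062 + 14710) + 166675)) = 729946/(444215 + (120772 + 166675)) = 729946/(444215 + 287447) = 729946/731662 = 729946*(1/731662) = 364973/365831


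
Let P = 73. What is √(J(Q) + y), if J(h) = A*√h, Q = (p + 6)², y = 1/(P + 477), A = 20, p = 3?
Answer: √2178022/110 ≈ 13.416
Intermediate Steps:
y = 1/550 (y = 1/(73 + 477) = 1/550 ≈ 0.0018182)
Q = 81 (Q = (3 + 6)² = 9² = 81)
J(h) = 20*√h
√(J(Q) + y) = √(20*√81 + 1/550) = √(20*9 + 1/550) = √(180 + 1/550) = √(99001/550) = √2178022/110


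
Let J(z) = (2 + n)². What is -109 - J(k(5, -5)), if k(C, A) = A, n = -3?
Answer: -110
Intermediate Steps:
J(z) = 1 (J(z) = (2 - 3)² = (-1)² = 1)
-109 - J(k(5, -5)) = -109 - 1*1 = -109 - 1 = -110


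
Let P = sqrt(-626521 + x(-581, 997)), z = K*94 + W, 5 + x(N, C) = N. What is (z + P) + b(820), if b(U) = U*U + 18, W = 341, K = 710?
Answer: 739499 + I*sqrt(627107) ≈ 7.395e+5 + 791.9*I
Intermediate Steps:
x(N, C) = -5 + N
z = 67081 (z = 710*94 + 341 = 66740 + 341 = 67081)
b(U) = 18 + U**2 (b(U) = U**2 + 18 = 18 + U**2)
P = I*sqrt(627107) (P = sqrt(-626521 + (-5 - 581)) = sqrt(-626521 - 586) = sqrt(-627107) = I*sqrt(627107) ≈ 791.9*I)
(z + P) + b(820) = (67081 + I*sqrt(627107)) + (18 + 820**2) = (67081 + I*sqrt(627107)) + (18 + 672400) = (67081 + I*sqrt(627107)) + 672418 = 739499 + I*sqrt(627107)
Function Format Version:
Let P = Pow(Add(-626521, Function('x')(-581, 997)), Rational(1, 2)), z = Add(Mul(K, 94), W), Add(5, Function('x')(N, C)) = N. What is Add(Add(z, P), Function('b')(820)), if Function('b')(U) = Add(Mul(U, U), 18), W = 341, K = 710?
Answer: Add(739499, Mul(I, Pow(627107, Rational(1, 2)))) ≈ Add(7.3950e+5, Mul(791.90, I))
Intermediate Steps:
Function('x')(N, C) = Add(-5, N)
z = 67081 (z = Add(Mul(710, 94), 341) = Add(66740, 341) = 67081)
Function('b')(U) = Add(18, Pow(U, 2)) (Function('b')(U) = Add(Pow(U, 2), 18) = Add(18, Pow(U, 2)))
P = Mul(I, Pow(627107, Rational(1, 2))) (P = Pow(Add(-626521, Add(-5, -581)), Rational(1, 2)) = Pow(Add(-626521, -586), Rational(1, 2)) = Pow(-627107, Rational(1, 2)) = Mul(I, Pow(627107, Rational(1, 2))) ≈ Mul(791.90, I))
Add(Add(z, P), Function('b')(820)) = Add(Add(67081, Mul(I, Pow(627107, Rational(1, 2)))), Add(18, Pow(820, 2))) = Add(Add(67081, Mul(I, Pow(627107, Rational(1, 2)))), Add(18, 672400)) = Add(Add(67081, Mul(I, Pow(627107, Rational(1, 2)))), 672418) = Add(739499, Mul(I, Pow(627107, Rational(1, 2))))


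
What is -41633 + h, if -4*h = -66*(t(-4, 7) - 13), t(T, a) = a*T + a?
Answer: -42194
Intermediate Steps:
t(T, a) = a + T*a (t(T, a) = T*a + a = a + T*a)
h = -561 (h = -(-33)*(7*(1 - 4) - 13)/2 = -(-33)*(7*(-3) - 13)/2 = -(-33)*(-21 - 13)/2 = -(-33)*(-34)/2 = -1/4*2244 = -561)
-41633 + h = -41633 - 561 = -42194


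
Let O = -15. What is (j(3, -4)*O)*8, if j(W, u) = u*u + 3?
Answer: -2280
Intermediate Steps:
j(W, u) = 3 + u² (j(W, u) = u² + 3 = 3 + u²)
(j(3, -4)*O)*8 = ((3 + (-4)²)*(-15))*8 = ((3 + 16)*(-15))*8 = (19*(-15))*8 = -285*8 = -2280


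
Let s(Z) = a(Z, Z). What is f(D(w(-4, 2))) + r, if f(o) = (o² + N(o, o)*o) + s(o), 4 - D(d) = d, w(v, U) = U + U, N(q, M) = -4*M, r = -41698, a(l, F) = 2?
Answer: -41696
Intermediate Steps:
w(v, U) = 2*U
D(d) = 4 - d
s(Z) = 2
f(o) = 2 - 3*o² (f(o) = (o² + (-4*o)*o) + 2 = (o² - 4*o²) + 2 = -3*o² + 2 = 2 - 3*o²)
f(D(w(-4, 2))) + r = (2 - 3*(4 - 2*2)²) - 41698 = (2 - 3*(4 - 1*4)²) - 41698 = (2 - 3*(4 - 4)²) - 41698 = (2 - 3*0²) - 41698 = (2 - 3*0) - 41698 = (2 + 0) - 41698 = 2 - 41698 = -41696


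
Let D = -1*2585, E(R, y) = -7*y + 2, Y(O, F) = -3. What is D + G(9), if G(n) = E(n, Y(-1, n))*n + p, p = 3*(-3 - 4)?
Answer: -2399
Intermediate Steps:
p = -21 (p = 3*(-7) = -21)
E(R, y) = 2 - 7*y
G(n) = -21 + 23*n (G(n) = (2 - 7*(-3))*n - 21 = (2 + 21)*n - 21 = 23*n - 21 = -21 + 23*n)
D = -2585
D + G(9) = -2585 + (-21 + 23*9) = -2585 + (-21 + 207) = -2585 + 186 = -2399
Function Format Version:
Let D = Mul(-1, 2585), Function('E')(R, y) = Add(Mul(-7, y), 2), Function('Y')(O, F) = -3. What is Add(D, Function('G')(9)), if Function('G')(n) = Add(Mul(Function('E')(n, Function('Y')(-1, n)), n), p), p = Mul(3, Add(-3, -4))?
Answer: -2399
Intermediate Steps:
p = -21 (p = Mul(3, -7) = -21)
Function('E')(R, y) = Add(2, Mul(-7, y))
Function('G')(n) = Add(-21, Mul(23, n)) (Function('G')(n) = Add(Mul(Add(2, Mul(-7, -3)), n), -21) = Add(Mul(Add(2, 21), n), -21) = Add(Mul(23, n), -21) = Add(-21, Mul(23, n)))
D = -2585
Add(D, Function('G')(9)) = Add(-2585, Add(-21, Mul(23, 9))) = Add(-2585, Add(-21, 207)) = Add(-2585, 186) = -2399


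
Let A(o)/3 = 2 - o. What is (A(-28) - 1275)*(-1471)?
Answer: 1743135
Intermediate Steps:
A(o) = 6 - 3*o (A(o) = 3*(2 - o) = 6 - 3*o)
(A(-28) - 1275)*(-1471) = ((6 - 3*(-28)) - 1275)*(-1471) = ((6 + 84) - 1275)*(-1471) = (90 - 1275)*(-1471) = -1185*(-1471) = 1743135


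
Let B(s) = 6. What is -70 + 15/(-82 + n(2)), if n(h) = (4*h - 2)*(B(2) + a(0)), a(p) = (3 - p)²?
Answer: -545/8 ≈ -68.125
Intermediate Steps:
n(h) = -30 + 60*h (n(h) = (4*h - 2)*(6 + (-3 + 0)²) = (-2 + 4*h)*(6 + (-3)²) = (-2 + 4*h)*(6 + 9) = (-2 + 4*h)*15 = -30 + 60*h)
-70 + 15/(-82 + n(2)) = -70 + 15/(-82 + (-30 + 60*2)) = -70 + 15/(-82 + (-30 + 120)) = -70 + 15/(-82 + 90) = -70 + 15/8 = -545/8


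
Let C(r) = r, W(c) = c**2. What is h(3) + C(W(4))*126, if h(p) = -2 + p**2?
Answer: 2023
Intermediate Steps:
h(3) + C(W(4))*126 = (-2 + 3**2) + 4**2*126 = (-2 + 9) + 16*126 = 7 + 2016 = 2023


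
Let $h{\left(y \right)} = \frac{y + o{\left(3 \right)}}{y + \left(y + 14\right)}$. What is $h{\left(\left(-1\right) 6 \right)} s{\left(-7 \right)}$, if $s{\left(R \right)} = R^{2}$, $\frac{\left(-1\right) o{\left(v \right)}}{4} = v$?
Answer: $-441$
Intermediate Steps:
$o{\left(v \right)} = - 4 v$
$h{\left(y \right)} = \frac{-12 + y}{14 + 2 y}$ ($h{\left(y \right)} = \frac{y - 12}{y + \left(y + 14\right)} = \frac{y - 12}{y + \left(14 + y\right)} = \frac{-12 + y}{14 + 2 y}$)
$h{\left(\left(-1\right) 6 \right)} s{\left(-7 \right)} = \frac{-12 - 6}{2 \left(7 - 6\right)} \left(-7\right)^{2} = \frac{-12 - 6}{2 \left(7 - 6\right)} 49 = \frac{1}{2} \cdot 1^{-1} \left(-18\right) 49 = \frac{1}{2} \cdot 1 \left(-18\right) 49 = \left(-9\right) 49 = -441$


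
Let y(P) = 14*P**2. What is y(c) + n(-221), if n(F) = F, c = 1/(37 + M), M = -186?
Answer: -4906407/22201 ≈ -221.00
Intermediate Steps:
c = -1/149 (c = 1/(37 - 186) = 1/(-149) = -1/149 ≈ -0.0067114)
y(c) + n(-221) = 14*(-1/149)**2 - 221 = 14*(1/22201) - 221 = 14/22201 - 221 = -4906407/22201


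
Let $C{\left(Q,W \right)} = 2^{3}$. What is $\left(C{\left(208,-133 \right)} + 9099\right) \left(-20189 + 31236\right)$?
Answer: $100605029$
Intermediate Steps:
$C{\left(Q,W \right)} = 8$
$\left(C{\left(208,-133 \right)} + 9099\right) \left(-20189 + 31236\right) = \left(8 + 9099\right) \left(-20189 + 31236\right) = 9107 \cdot 11047 = 100605029$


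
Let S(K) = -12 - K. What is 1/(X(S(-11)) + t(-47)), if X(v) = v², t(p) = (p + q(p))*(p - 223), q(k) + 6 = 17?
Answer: 1/9721 ≈ 0.00010287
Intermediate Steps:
q(k) = 11 (q(k) = -6 + 17 = 11)
t(p) = (-223 + p)*(11 + p) (t(p) = (p + 11)*(p - 223) = (11 + p)*(-223 + p) = (-223 + p)*(11 + p))
1/(X(S(-11)) + t(-47)) = 1/((-12 - 1*(-11))² + (-2453 + (-47)² - 212*(-47))) = 1/((-12 + 11)² + (-2453 + 2209 + 9964)) = 1/((-1)² + 9720) = 1/(1 + 9720) = 1/9721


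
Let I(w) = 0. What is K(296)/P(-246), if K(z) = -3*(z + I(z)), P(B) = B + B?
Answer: 74/41 ≈ 1.8049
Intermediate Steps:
P(B) = 2*B
K(z) = -3*z (K(z) = -3*(z + 0) = -3*z)
K(296)/P(-246) = (-3*296)/((2*(-246))) = -888/(-492) = -888*(-1/492) = 74/41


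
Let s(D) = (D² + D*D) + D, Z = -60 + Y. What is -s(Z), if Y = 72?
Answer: -300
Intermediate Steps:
Z = 12 (Z = -60 + 72 = 12)
s(D) = D + 2*D² (s(D) = (D² + D²) + D = 2*D² + D = D + 2*D²)
-s(Z) = -12*(1 + 2*12) = -12*(1 + 24) = -12*25 = -1*300 = -300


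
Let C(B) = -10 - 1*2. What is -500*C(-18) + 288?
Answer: 6288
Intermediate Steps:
C(B) = -12 (C(B) = -10 - 2 = -12)
-500*C(-18) + 288 = -500*(-12) + 288 = 6000 + 288 = 6288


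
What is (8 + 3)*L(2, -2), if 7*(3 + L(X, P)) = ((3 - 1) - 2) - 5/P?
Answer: -407/14 ≈ -29.071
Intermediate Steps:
L(X, P) = -3 - 5/(7*P) (L(X, P) = -3 + (((3 - 1) - 2) - 5/P)/7 = -3 + ((2 - 2) - 5/P)/7 = -3 + (0 - 5/P)/7 = -3 + (-5/P)/7 = -3 - 5/(7*P))
(8 + 3)*L(2, -2) = (8 + 3)*(-3 - 5/7/(-2)) = 11*(-3 - 5/7*(-½)) = 11*(-3 + 5/14) = 11*(-37/14) = -407/14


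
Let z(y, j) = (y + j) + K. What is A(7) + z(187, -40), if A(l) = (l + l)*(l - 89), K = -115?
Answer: -1116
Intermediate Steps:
z(y, j) = -115 + j + y (z(y, j) = (y + j) - 115 = (j + y) - 115 = -115 + j + y)
A(l) = 2*l*(-89 + l) (A(l) = (2*l)*(-89 + l) = 2*l*(-89 + l))
A(7) + z(187, -40) = 2*7*(-89 + 7) + (-115 - 40 + 187) = 2*7*(-82) + 32 = -1148 + 32 = -1116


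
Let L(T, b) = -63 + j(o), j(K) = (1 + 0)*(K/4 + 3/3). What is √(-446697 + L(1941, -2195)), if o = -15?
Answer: I*√1787051/2 ≈ 668.4*I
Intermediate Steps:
j(K) = 1 + K/4 (j(K) = 1*(K*(¼) + 3*(⅓)) = 1*(K/4 + 1) = 1*(1 + K/4) = 1 + K/4)
L(T, b) = -263/4 (L(T, b) = -63 + (1 + (¼)*(-15)) = -63 + (1 - 15/4) = -63 - 11/4 = -263/4)
√(-446697 + L(1941, -2195)) = √(-446697 - 263/4) = √(-1787051/4) = I*√1787051/2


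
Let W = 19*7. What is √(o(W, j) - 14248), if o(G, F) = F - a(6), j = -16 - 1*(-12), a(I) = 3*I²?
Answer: 2*I*√3590 ≈ 119.83*I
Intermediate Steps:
W = 133
j = -4 (j = -16 + 12 = -4)
o(G, F) = -108 + F (o(G, F) = F - 3*6² = F - 3*36 = F - 1*108 = F - 108 = -108 + F)
√(o(W, j) - 14248) = √((-108 - 4) - 14248) = √(-112 - 14248) = √(-14360) = 2*I*√3590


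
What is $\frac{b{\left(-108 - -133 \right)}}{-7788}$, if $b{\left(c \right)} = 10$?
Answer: $- \frac{5}{3894} \approx -0.001284$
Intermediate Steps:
$\frac{b{\left(-108 - -133 \right)}}{-7788} = \frac{10}{-7788} = 10 \left(- \frac{1}{7788}\right) = - \frac{5}{3894}$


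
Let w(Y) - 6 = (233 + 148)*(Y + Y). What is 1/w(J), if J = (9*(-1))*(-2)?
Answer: 1/13722 ≈ 7.2876e-5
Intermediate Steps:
J = 18 (J = -9*(-2) = 18)
w(Y) = 6 + 762*Y (w(Y) = 6 + (233 + 148)*(Y + Y) = 6 + 381*(2*Y) = 6 + 762*Y)
1/w(J) = 1/(6 + 762*18) = 1/(6 + 13716) = 1/13722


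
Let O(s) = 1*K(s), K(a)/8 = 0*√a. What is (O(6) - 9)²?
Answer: 81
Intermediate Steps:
K(a) = 0 (K(a) = 8*(0*√a) = 8*0 = 0)
O(s) = 0 (O(s) = 1*0 = 0)
(O(6) - 9)² = (0 - 9)² = (-9)² = 81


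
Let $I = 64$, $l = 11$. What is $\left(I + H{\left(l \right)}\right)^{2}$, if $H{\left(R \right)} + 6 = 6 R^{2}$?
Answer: $614656$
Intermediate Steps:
$H{\left(R \right)} = -6 + 6 R^{2}$
$\left(I + H{\left(l \right)}\right)^{2} = \left(64 - \left(6 - 6 \cdot 11^{2}\right)\right)^{2} = \left(64 + \left(-6 + 6 \cdot 121\right)\right)^{2} = \left(64 + \left(-6 + 726\right)\right)^{2} = \left(64 + 720\right)^{2} = 784^{2} = 614656$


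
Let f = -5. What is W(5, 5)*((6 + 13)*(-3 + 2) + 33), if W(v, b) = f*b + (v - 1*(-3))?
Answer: -238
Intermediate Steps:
W(v, b) = 3 + v - 5*b (W(v, b) = -5*b + (v - 1*(-3)) = -5*b + (v + 3) = -5*b + (3 + v) = 3 + v - 5*b)
W(5, 5)*((6 + 13)*(-3 + 2) + 33) = (3 + 5 - 5*5)*((6 + 13)*(-3 + 2) + 33) = (3 + 5 - 25)*(19*(-1) + 33) = -17*(-19 + 33) = -17*14 = -238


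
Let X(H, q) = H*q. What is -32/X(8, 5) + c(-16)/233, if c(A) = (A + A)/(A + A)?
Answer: -927/1165 ≈ -0.79571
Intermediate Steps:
c(A) = 1 (c(A) = (2*A)/((2*A)) = (2*A)*(1/(2*A)) = 1)
-32/X(8, 5) + c(-16)/233 = -32/(8*5) + 1/233 = -32/40 + 1*(1/233) = -32*1/40 + 1/233 = -4/5 + 1/233 = -927/1165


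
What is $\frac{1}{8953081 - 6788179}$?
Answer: $\frac{1}{2164902} \approx 4.6191 \cdot 10^{-7}$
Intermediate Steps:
$\frac{1}{8953081 - 6788179} = \frac{1}{2164902}$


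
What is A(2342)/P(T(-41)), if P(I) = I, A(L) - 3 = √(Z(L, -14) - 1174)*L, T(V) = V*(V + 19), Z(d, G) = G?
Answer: 3/902 + 7026*I*√33/451 ≈ 0.0033259 + 89.493*I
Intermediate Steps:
T(V) = V*(19 + V)
A(L) = 3 + 6*I*L*√33 (A(L) = 3 + √(-14 - 1174)*L = 3 + √(-1188)*L = 3 + (6*I*√33)*L = 3 + 6*I*L*√33)
A(2342)/P(T(-41)) = (3 + 6*I*2342*√33)/((-41*(19 - 41))) = (3 + 14052*I*√33)/((-41*(-22))) = (3 + 14052*I*√33)/902 = (3 + 14052*I*√33)*(1/902) = 3/902 + 7026*I*√33/451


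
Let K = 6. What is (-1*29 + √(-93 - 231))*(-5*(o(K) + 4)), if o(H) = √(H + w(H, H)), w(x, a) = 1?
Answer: 5*(4 + √7)*(29 - 18*I) ≈ 963.63 - 598.12*I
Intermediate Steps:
o(H) = √(1 + H) (o(H) = √(H + 1) = √(1 + H))
(-1*29 + √(-93 - 231))*(-5*(o(K) + 4)) = (-1*29 + √(-93 - 231))*(-5*(√(1 + 6) + 4)) = (-29 + √(-324))*(-5*(√7 + 4)) = (-29 + 18*I)*(-5*(4 + √7)) = (-29 + 18*I)*(-20 - 5*√7)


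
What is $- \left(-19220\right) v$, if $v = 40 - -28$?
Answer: $1306960$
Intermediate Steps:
$v = 68$ ($v = 40 + 28 = 68$)
$- \left(-19220\right) v = - \left(-19220\right) 68 = \left(-1\right) \left(-1306960\right) = 1306960$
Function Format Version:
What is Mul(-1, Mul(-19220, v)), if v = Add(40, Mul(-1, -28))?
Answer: 1306960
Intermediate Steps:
v = 68 (v = Add(40, 28) = 68)
Mul(-1, Mul(-19220, v)) = Mul(-1, Mul(-19220, 68)) = Mul(-1, -1306960) = 1306960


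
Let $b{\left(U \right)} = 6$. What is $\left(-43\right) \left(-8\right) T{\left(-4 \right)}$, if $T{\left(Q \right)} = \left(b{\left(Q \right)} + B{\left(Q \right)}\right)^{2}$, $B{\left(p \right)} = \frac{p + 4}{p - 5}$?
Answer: $12384$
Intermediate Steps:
$B{\left(p \right)} = \frac{4 + p}{-5 + p}$
$T{\left(Q \right)} = \left(6 + \frac{4 + Q}{-5 + Q}\right)^{2}$
$\left(-43\right) \left(-8\right) T{\left(-4 \right)} = \left(-43\right) \left(-8\right) \frac{\left(-26 + 7 \left(-4\right)\right)^{2}}{\left(-5 - 4\right)^{2}} = 344 \frac{\left(-26 - 28\right)^{2}}{81} = 344 \left(-54\right)^{2} \cdot \frac{1}{81} = 344 \cdot 2916 \cdot \frac{1}{81} = 344 \cdot 36 = 12384$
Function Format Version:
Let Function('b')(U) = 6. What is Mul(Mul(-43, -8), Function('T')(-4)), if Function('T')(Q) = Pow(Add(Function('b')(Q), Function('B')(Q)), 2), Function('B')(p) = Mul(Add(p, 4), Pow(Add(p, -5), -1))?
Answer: 12384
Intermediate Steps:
Function('B')(p) = Mul(Pow(Add(-5, p), -1), Add(4, p)) (Function('B')(p) = Mul(Add(4, p), Pow(Add(-5, p), -1)) = Mul(Pow(Add(-5, p), -1), Add(4, p)))
Function('T')(Q) = Pow(Add(6, Mul(Pow(Add(-5, Q), -1), Add(4, Q))), 2)
Mul(Mul(-43, -8), Function('T')(-4)) = Mul(Mul(-43, -8), Mul(Pow(Add(-26, Mul(7, -4)), 2), Pow(Add(-5, -4), -2))) = Mul(344, Mul(Pow(Add(-26, -28), 2), Pow(-9, -2))) = Mul(344, Mul(Pow(-54, 2), Rational(1, 81))) = Mul(344, Mul(2916, Rational(1, 81))) = Mul(344, 36) = 12384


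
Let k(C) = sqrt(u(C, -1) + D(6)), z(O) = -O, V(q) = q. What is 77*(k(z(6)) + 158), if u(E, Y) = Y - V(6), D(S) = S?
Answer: 12166 + 77*I ≈ 12166.0 + 77.0*I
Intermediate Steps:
u(E, Y) = -6 + Y (u(E, Y) = Y - 1*6 = Y - 6 = -6 + Y)
k(C) = I (k(C) = sqrt((-6 - 1) + 6) = sqrt(-7 + 6) = sqrt(-1) = I)
77*(k(z(6)) + 158) = 77*(I + 158) = 77*(158 + I) = 12166 + 77*I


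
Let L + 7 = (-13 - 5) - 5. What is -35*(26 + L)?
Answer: 140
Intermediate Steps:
L = -30 (L = -7 + ((-13 - 5) - 5) = -7 + (-18 - 5) = -7 - 23 = -30)
-35*(26 + L) = -35*(26 - 30) = -35*(-4) = 140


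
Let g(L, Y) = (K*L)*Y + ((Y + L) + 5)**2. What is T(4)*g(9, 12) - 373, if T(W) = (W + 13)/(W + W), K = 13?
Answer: 4047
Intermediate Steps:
T(W) = (13 + W)/(2*W) (T(W) = (13 + W)/((2*W)) = (13 + W)*(1/(2*W)) = (13 + W)/(2*W))
g(L, Y) = (5 + L + Y)**2 + 13*L*Y (g(L, Y) = (13*L)*Y + ((Y + L) + 5)**2 = 13*L*Y + ((L + Y) + 5)**2 = 13*L*Y + (5 + L + Y)**2 = (5 + L + Y)**2 + 13*L*Y)
T(4)*g(9, 12) - 373 = ((1/2)*(13 + 4)/4)*((5 + 9 + 12)**2 + 13*9*12) - 373 = ((1/2)*(1/4)*17)*(26**2 + 1404) - 373 = 17*(676 + 1404)/8 - 373 = (17/8)*2080 - 373 = 4420 - 373 = 4047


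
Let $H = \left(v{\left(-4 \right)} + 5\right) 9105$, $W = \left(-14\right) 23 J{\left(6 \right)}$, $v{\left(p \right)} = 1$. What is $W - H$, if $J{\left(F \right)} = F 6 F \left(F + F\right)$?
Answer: $-889254$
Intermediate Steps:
$J{\left(F \right)} = 12 F^{3}$ ($J{\left(F \right)} = 6 F F 2 F = 6 F 2 F^{2} = 12 F^{3}$)
$W = -834624$ ($W = \left(-14\right) 23 \cdot 12 \cdot 6^{3} = - 322 \cdot 12 \cdot 216 = \left(-322\right) 2592 = -834624$)
$H = 54630$ ($H = \left(1 + 5\right) 9105 = 6 \cdot 9105 = 54630$)
$W - H = -834624 - 54630 = -889254$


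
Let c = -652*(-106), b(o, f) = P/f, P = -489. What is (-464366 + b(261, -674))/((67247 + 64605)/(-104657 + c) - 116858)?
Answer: 11124952121275/2799694537388 ≈ 3.9736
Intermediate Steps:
b(o, f) = -489/f
c = 69112
(-464366 + b(261, -674))/((67247 + 64605)/(-104657 + c) - 116858) = (-464366 - 489/(-674))/((67247 + 64605)/(-104657 + 69112) - 116858) = (-464366 - 489*(-1/674))/(131852/(-35545) - 116858) = (-464366 + 489/674)/(131852*(-1/35545) - 116858) = -312982195/(674*(-131852/35545 - 116858)) = -312982195/(674*(-4153849462/35545)) = -312982195/674*(-35545/4153849462) = 11124952121275/2799694537388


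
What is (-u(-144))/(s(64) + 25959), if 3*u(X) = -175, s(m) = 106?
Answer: 35/15639 ≈ 0.0022380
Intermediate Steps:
u(X) = -175/3 (u(X) = (⅓)*(-175) = -175/3)
(-u(-144))/(s(64) + 25959) = (-1*(-175/3))/(106 + 25959) = (175/3)/26065 = (175/3)*(1/26065) = 35/15639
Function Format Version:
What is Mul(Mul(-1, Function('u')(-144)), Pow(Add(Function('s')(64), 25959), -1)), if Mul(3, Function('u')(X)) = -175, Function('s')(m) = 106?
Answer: Rational(35, 15639) ≈ 0.0022380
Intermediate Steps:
Function('u')(X) = Rational(-175, 3) (Function('u')(X) = Mul(Rational(1, 3), -175) = Rational(-175, 3))
Mul(Mul(-1, Function('u')(-144)), Pow(Add(Function('s')(64), 25959), -1)) = Mul(Mul(-1, Rational(-175, 3)), Pow(Add(106, 25959), -1)) = Mul(Rational(175, 3), Pow(26065, -1)) = Mul(Rational(175, 3), Rational(1, 26065)) = Rational(35, 15639)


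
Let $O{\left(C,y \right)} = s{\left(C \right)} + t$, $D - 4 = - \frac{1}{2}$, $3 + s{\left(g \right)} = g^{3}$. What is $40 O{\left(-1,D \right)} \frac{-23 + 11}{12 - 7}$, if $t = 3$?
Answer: $96$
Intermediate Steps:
$s{\left(g \right)} = -3 + g^{3}$
$D = \frac{7}{2}$ ($D = 4 - \frac{1}{2} = \frac{7}{2} \approx 3.5$)
$O{\left(C,y \right)} = C^{3}$ ($O{\left(C,y \right)} = \left(-3 + C^{3}\right) + 3 = C^{3}$)
$40 O{\left(-1,D \right)} \frac{-23 + 11}{12 - 7} = 40 \left(-1\right)^{3} \frac{-23 + 11}{12 - 7} = 40 \left(-1\right) \left(- \frac{12}{5}\right) = - 40 \left(\left(-12\right) \frac{1}{5}\right) = \left(-40\right) \left(- \frac{12}{5}\right) = 96$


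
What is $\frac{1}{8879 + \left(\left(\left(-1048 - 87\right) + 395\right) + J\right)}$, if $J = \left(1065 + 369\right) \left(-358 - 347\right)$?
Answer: $- \frac{1}{1002831} \approx -9.9718 \cdot 10^{-7}$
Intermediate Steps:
$J = -1010970$ ($J = 1434 \left(-705\right) = -1010970$)
$\frac{1}{8879 + \left(\left(\left(-1048 - 87\right) + 395\right) + J\right)} = \frac{1}{8879 + \left(\left(\left(-1048 - 87\right) + 395\right) - 1010970\right)} = \frac{1}{8879 + \left(\left(-1135 + 395\right) - 1010970\right)} = \frac{1}{8879 - 1011710} = \frac{1}{-1002831} = - \frac{1}{1002831}$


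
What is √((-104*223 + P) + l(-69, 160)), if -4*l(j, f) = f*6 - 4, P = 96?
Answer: I*√23335 ≈ 152.76*I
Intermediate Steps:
l(j, f) = 1 - 3*f/2 (l(j, f) = -(f*6 - 4)/4 = -(6*f - 4)/4 = -(-4 + 6*f)/4 = 1 - 3*f/2)
√((-104*223 + P) + l(-69, 160)) = √((-104*223 + 96) + (1 - 3/2*160)) = √((-23192 + 96) + (1 - 240)) = √(-23096 - 239) = √(-23335) = I*√23335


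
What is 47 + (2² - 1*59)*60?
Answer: -3253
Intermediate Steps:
47 + (2² - 1*59)*60 = 47 + (4 - 59)*60 = 47 - 55*60 = 47 - 3300 = -3253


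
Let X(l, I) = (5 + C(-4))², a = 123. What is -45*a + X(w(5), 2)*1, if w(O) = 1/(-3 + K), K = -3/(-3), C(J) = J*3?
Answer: -5486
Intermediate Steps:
C(J) = 3*J
K = 1 (K = -3*(-⅓) = 1)
w(O) = -½ (w(O) = 1/(-3 + 1) = 1/(-2) = -½)
X(l, I) = 49 (X(l, I) = (5 + 3*(-4))² = (5 - 12)² = (-7)² = 49)
-45*a + X(w(5), 2)*1 = -45*123 + 49*1 = -5535 + 49 = -5486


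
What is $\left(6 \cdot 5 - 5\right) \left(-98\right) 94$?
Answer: $-230300$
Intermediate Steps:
$\left(6 \cdot 5 - 5\right) \left(-98\right) 94 = \left(30 - 5\right) \left(-98\right) 94 = 25 \left(-98\right) 94 = \left(-2450\right) 94 = -230300$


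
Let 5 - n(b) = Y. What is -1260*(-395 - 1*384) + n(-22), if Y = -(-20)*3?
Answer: 981485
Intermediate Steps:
Y = 60 (Y = -10*(-6) = 60)
n(b) = -55 (n(b) = 5 - 1*60 = 5 - 60 = -55)
-1260*(-395 - 1*384) + n(-22) = -1260*(-395 - 1*384) - 55 = -1260*(-395 - 384) - 55 = -1260*(-779) - 55 = 981540 - 55 = 981485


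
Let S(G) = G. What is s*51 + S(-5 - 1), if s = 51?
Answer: 2595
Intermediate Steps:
s*51 + S(-5 - 1) = 51*51 + (-5 - 1) = 2601 - 6 = 2595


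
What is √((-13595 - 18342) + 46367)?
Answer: √14430 ≈ 120.12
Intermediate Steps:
√((-13595 - 18342) + 46367) = √(-31937 + 46367) = √14430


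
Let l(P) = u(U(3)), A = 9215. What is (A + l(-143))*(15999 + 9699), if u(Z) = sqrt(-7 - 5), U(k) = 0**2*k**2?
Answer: 236807070 + 51396*I*sqrt(3) ≈ 2.3681e+8 + 89021.0*I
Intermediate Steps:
U(k) = 0 (U(k) = 0*k**2 = 0)
u(Z) = 2*I*sqrt(3) (u(Z) = sqrt(-12) = 2*I*sqrt(3))
l(P) = 2*I*sqrt(3)
(A + l(-143))*(15999 + 9699) = (9215 + 2*I*sqrt(3))*(15999 + 9699) = (9215 + 2*I*sqrt(3))*25698 = 236807070 + 51396*I*sqrt(3)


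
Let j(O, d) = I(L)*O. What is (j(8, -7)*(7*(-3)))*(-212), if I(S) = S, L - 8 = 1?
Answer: 320544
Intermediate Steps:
L = 9 (L = 8 + 1 = 9)
j(O, d) = 9*O
(j(8, -7)*(7*(-3)))*(-212) = ((9*8)*(7*(-3)))*(-212) = (72*(-21))*(-212) = -1512*(-212) = 320544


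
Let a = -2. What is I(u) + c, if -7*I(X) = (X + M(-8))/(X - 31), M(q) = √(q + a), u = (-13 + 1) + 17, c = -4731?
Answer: -861037/182 + I*√10/182 ≈ -4731.0 + 0.017375*I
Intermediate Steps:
u = 5 (u = -12 + 17 = 5)
M(q) = √(-2 + q) (M(q) = √(q - 2) = √(-2 + q))
I(X) = -(X + I*√10)/(7*(-31 + X)) (I(X) = -(X + √(-2 - 8))/(7*(X - 31)) = -(X + √(-10))/(7*(-31 + X)) = -(X + I*√10)/(7*(-31 + X)))
I(u) + c = (-1*5 - I*√10)/(7*(-31 + 5)) - 4731 = (⅐)*(-5 - I*√10)/(-26) - 4731 = (⅐)*(-1/26)*(-5 - I*√10) - 4731 = (5/182 + I*√10/182) - 4731 = -861037/182 + I*√10/182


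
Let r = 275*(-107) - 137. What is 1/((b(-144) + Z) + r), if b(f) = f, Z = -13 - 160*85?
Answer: -1/43319 ≈ -2.3085e-5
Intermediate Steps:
r = -29562 (r = -29425 - 137 = -29562)
Z = -13613 (Z = -13 - 13600 = -13613)
1/((b(-144) + Z) + r) = 1/((-144 - 13613) - 29562) = 1/(-13757 - 29562) = 1/(-43319) = -1/43319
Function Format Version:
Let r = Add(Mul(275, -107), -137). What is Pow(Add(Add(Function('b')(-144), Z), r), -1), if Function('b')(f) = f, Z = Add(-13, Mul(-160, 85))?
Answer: Rational(-1, 43319) ≈ -2.3085e-5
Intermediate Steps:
r = -29562 (r = Add(-29425, -137) = -29562)
Z = -13613 (Z = Add(-13, -13600) = -13613)
Pow(Add(Add(Function('b')(-144), Z), r), -1) = Pow(Add(Add(-144, -13613), -29562), -1) = Pow(Add(-13757, -29562), -1) = Pow(-43319, -1) = Rational(-1, 43319)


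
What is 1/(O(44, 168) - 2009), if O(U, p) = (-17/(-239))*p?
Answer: -239/477295 ≈ -0.00050074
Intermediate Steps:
O(U, p) = 17*p/239 (O(U, p) = (-17*(-1/239))*p = 17*p/239)
1/(O(44, 168) - 2009) = 1/((17/239)*168 - 2009) = 1/(2856/239 - 2009) = 1/(-477295/239) = -239/477295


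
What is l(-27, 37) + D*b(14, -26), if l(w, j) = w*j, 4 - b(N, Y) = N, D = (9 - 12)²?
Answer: -1089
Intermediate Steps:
D = 9 (D = (-3)² = 9)
b(N, Y) = 4 - N
l(w, j) = j*w
l(-27, 37) + D*b(14, -26) = 37*(-27) + 9*(4 - 1*14) = -999 + 9*(4 - 14) = -999 + 9*(-10) = -999 - 90 = -1089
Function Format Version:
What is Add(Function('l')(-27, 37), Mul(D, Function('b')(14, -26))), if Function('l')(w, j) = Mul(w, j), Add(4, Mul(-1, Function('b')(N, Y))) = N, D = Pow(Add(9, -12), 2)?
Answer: -1089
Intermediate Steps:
D = 9 (D = Pow(-3, 2) = 9)
Function('b')(N, Y) = Add(4, Mul(-1, N))
Function('l')(w, j) = Mul(j, w)
Add(Function('l')(-27, 37), Mul(D, Function('b')(14, -26))) = Add(Mul(37, -27), Mul(9, Add(4, Mul(-1, 14)))) = Add(-999, Mul(9, Add(4, -14))) = Add(-999, Mul(9, -10)) = Add(-999, -90) = -1089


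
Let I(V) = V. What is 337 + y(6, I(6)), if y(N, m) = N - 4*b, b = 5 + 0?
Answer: 323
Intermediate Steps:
b = 5
y(N, m) = -20 + N (y(N, m) = N - 4*5 = N - 20 = -20 + N)
337 + y(6, I(6)) = 337 + (-20 + 6) = 337 - 14 = 323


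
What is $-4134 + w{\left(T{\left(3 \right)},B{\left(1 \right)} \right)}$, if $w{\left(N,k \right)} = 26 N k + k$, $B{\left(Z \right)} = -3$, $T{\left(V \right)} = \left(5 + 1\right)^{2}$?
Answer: $-6945$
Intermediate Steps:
$T{\left(V \right)} = 36$ ($T{\left(V \right)} = 6^{2} = 36$)
$w{\left(N,k \right)} = k + 26 N k$ ($w{\left(N,k \right)} = 26 N k + k = k + 26 N k$)
$-4134 + w{\left(T{\left(3 \right)},B{\left(1 \right)} \right)} = -4134 - 3 \left(1 + 26 \cdot 36\right) = -4134 - 3 \left(1 + 936\right) = -4134 - 2811 = -6945$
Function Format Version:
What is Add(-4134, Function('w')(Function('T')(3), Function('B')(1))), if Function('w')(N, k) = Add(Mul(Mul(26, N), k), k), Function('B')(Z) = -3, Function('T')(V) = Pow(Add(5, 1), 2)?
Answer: -6945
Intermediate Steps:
Function('T')(V) = 36 (Function('T')(V) = Pow(6, 2) = 36)
Function('w')(N, k) = Add(k, Mul(26, N, k)) (Function('w')(N, k) = Add(Mul(26, N, k), k) = Add(k, Mul(26, N, k)))
Add(-4134, Function('w')(Function('T')(3), Function('B')(1))) = Add(-4134, Mul(-3, Add(1, Mul(26, 36)))) = Add(-4134, Mul(-3, Add(1, 936))) = Add(-4134, Mul(-3, 937)) = Add(-4134, -2811) = -6945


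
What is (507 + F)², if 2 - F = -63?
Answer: 327184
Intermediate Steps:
F = 65 (F = 2 - 1*(-63) = 2 + 63 = 65)
(507 + F)² = (507 + 65)² = 572² = 327184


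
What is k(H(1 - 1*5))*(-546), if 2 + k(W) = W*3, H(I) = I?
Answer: 7644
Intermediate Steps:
k(W) = -2 + 3*W (k(W) = -2 + W*3 = -2 + 3*W)
k(H(1 - 1*5))*(-546) = (-2 + 3*(1 - 1*5))*(-546) = (-2 + 3*(1 - 5))*(-546) = (-2 + 3*(-4))*(-546) = (-2 - 12)*(-546) = -14*(-546) = 7644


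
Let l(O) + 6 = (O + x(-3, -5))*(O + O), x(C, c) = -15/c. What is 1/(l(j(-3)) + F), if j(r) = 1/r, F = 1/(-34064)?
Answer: -306576/2384489 ≈ -0.12857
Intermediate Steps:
F = -1/34064 ≈ -2.9357e-5
l(O) = -6 + 2*O*(3 + O) (l(O) = -6 + (O - 15/(-5))*(O + O) = -6 + (O - 15*(-⅕))*(2*O) = -6 + (O + 3)*(2*O) = -6 + (3 + O)*(2*O) = -6 + 2*O*(3 + O))
1/(l(j(-3)) + F) = 1/((-6 + 2*(1/(-3))² + 6/(-3)) - 1/34064) = 1/((-6 + 2*(-⅓)² + 6*(-⅓)) - 1/34064) = 1/((-6 + 2*(⅑) - 2) - 1/34064) = 1/((-6 + 2/9 - 2) - 1/34064) = 1/(-70/9 - 1/34064) = 1/(-2384489/306576) = -306576/2384489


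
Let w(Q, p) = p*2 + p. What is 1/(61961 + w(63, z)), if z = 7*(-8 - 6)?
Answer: 1/61667 ≈ 1.6216e-5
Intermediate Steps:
z = -98 (z = 7*(-14) = -98)
w(Q, p) = 3*p (w(Q, p) = 2*p + p = 3*p)
1/(61961 + w(63, z)) = 1/(61961 + 3*(-98)) = 1/(61961 - 294) = 1/61667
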